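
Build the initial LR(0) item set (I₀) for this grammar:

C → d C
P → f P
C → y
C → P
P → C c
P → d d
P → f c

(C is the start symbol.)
{ [C → . P], [C → . d C], [C → . y], [C' → . C], [P → . C c], [P → . d d], [P → . f P], [P → . f c] }

First, augment the grammar with C' → C
I₀ = CLOSURE({ [C' → . C] }):
  [C' → . C] has the dot before C: add [C → . d C], [C → . y], [C → . P]
  [C → . P] has the dot before P: add [P → . f P], [P → . C c], [P → . d d], [P → . f c]
No further items can be added.

I₀ = { [C → . P], [C → . d C], [C → . y], [C' → . C], [P → . C c], [P → . d d], [P → . f P], [P → . f c] }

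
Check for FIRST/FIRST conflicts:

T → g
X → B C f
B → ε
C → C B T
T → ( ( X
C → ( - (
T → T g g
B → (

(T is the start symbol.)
FIRST sets of the non-terminals at (or reachable through a nullable prefix from) the front of some alternative:
  FIRST(T) = { '(', 'g' }
  FIRST(C) = { '(' }

Productions for T:
  T → g: FIRST = { 'g' }
  T → ( ( X: FIRST = { '(' }
  T → T g g: FIRST = { '(', 'g' }
Productions for B:
  B → ε: FIRST = { ε }
  B → (: FIRST = { '(' }
Productions for C:
  C → C B T: FIRST = { '(' }
  C → ( - (: FIRST = { '(' }
X has only one production, so no FIRST/FIRST conflict is possible there.

Conflict for T: T → g and T → T g g
  Overlap: { 'g' }
Conflict for T: T → ( ( X and T → T g g
  Overlap: { '(' }
Conflict for C: C → C B T and C → ( - (
  Overlap: { '(' }

Answer: Yes. T → g / T → T g g on { 'g' }; T → '(' '(' X / T → T g g on { '(' }; C → C B T / C → '(' '-' '(' on { '(' }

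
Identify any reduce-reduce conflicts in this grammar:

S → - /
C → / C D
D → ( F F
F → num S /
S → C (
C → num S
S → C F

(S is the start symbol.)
A reduce-reduce conflict occurs when an LR(0) state has two complete items [A → α .] and [B → β .] — both call for a reduction, and with no lookahead the parser cannot choose between them.

Augment with S' → S and build the canonical LR(0) collection (I0 = CLOSURE({[S' → . S]}), then GOTO on every symbol after a dot until no new states appear). It has 18 states:
  I0: { [C → . / C D], [C → . num S], [S → . - /], [S → . C (], [S → . C F], [S' → . S] }  — shift
  I1: { [S → - . /] }  — shift
  I2: { [C → . / C D], [C → . num S], [C → / . C D] }  — shift
  I3: { [F → . num S /], [S → C . (], [S → C . F] }  — shift
  I4: { [S' → S .] }  — accept
  I5: { [C → . / C D], [C → . num S], [C → num . S], [S → . - /], [S → . C (], [S → . C F] }  — shift
  I6: { [C → num S .] }  — reduce
  I7: { [S → C ( .] }  — reduce
  I8: { [S → C F .] }  — reduce
  I9: { [C → . / C D], [C → . num S], [F → num . S /], [S → . - /], [S → . C (], [S → . C F] }  — shift
  I10: { [F → num S . /] }  — shift
  I11: { [F → num S / .] }  — reduce
  I12: { [C → / C . D], [D → . ( F F] }  — shift
  I13: { [D → ( . F F], [F → . num S /] }  — shift
  I14: { [C → / C D .] }  — reduce
  I15: { [D → ( F . F], [F → . num S /] }  — shift
  I16: { [D → ( F F .] }  — reduce
  I17: { [S → - / .] }  — reduce

No state contains more than one complete item.

Answer: No reduce-reduce conflicts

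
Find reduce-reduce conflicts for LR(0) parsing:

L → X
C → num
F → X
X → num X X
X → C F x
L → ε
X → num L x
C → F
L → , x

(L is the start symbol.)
Yes — I5: [F → X .] vs [L → X .]; I6: [C → num .] vs [L → .]; I8: [F → X .] vs [L → X .]; I9: [F → X .] vs [X → num X X .]

Augment with L' → L and build the canonical LR(0) collection (I0 = CLOSURE({[L' → . L]}), then GOTO on every symbol after a dot until no new states appear). It has 15 states:
  I0: { [C → . F], [C → . num], [F → . X], [L → . , x], [L → . X], [L → .], [L' → . L], [X → . C F x], [X → . num L x], [X → . num X X] }  — shift, reduce
  I1: { [L → , . x] }  — shift
  I2: { [C → . F], [C → . num], [F → . X], [X → . C F x], [X → . num L x], [X → . num X X], [X → C . F x] }  — shift
  I3: { [C → F .] }  — reduce
  I4: { [L' → L .] }  — accept
  I5: { [F → X .], [L → X .] }  — 2 reduces
  I6: { [C → . F], [C → . num], [C → num .], [F → . X], [L → . , x], [L → . X], [L → .], [X → . C F x], [X → . num L x], [X → . num X X], [X → num . L x], [X → num . X X] }  — shift, 2 reduces
  I7: { [X → num L . x] }  — shift
  I8: { [C → . F], [C → . num], [F → . X], [F → X .], [L → X .], [X → . C F x], [X → . num L x], [X → . num X X], [X → num X . X] }  — shift, 2 reduces
  I9: { [F → X .], [X → num X X .] }  — 2 reduces
  I10: { [X → num L x .] }  — reduce
  I11: { [C → F .], [X → C F . x] }  — shift, reduce
  I12: { [F → X .] }  — reduce
  I13: { [X → C F x .] }  — reduce
  I14: { [L → , x .] }  — reduce

I5 contains complete items [F → X .], [L → X .] — reduce-reduce conflict.
I6 contains complete items [C → num .], [L → .] — reduce-reduce conflict.
I8 contains complete items [F → X .], [L → X .] — reduce-reduce conflict.
I9 contains complete items [F → X .], [X → num X X .] — reduce-reduce conflict.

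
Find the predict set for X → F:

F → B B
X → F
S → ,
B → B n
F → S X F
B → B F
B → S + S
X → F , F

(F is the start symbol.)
PREDICT(X → F) = (FIRST(RHS) \ {ε}) ∪ (FOLLOW(X) if ε ∈ FIRST(RHS), i.e. RHS ⇒* ε)
FIRST(F) = { ',' }
FIRST(F) = { ',' }
ε ∉ FIRST(F), so FOLLOW(X) is not added.
PREDICT(X → F) = { ',' }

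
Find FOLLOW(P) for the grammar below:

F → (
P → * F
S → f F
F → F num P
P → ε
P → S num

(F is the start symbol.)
{ $, 'num' }

To compute FOLLOW(P), find every occurrence of P on a right-hand side N → α P β: add FIRST(β) \ {ε}, and if β is empty or nullable also add FOLLOW(N). Iterate to a fixed point.

In F → F num P: P is at the end, add FOLLOW(F)

The FOLLOW sets referred to above (computed the same way, to a fixed point):
  FOLLOW(F) = { $, 'num' }

Taking the union: FOLLOW(P) = { $, 'num' }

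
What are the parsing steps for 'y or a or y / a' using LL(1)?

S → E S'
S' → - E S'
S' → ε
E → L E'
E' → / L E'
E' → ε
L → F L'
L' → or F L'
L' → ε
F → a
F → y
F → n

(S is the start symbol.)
LL(1) parsing maintains a stack (initially the start symbol over $) and the input. At each step: if the stack top is a terminal, match it against the current input token; if it is a non-terminal N, replace it with the RHS of M[N, lookahead] (the unique production whose predict set contains the lookahead).

Stack is shown with the top on the left.

Stack            Input              Action
------------------------------------------
S $              y or a or y / a $  output S → E S'
E S' $           y or a or y / a $  output E → L E'
L E' S' $        y or a or y / a $  output L → F L'
F L' E' S' $     y or a or y / a $  output F → y
y L' E' S' $     y or a or y / a $  match 'y'
L' E' S' $       or a or y / a $    output L' → or F L'
or F L' E' S' $  or a or y / a $    match 'or'
F L' E' S' $     a or y / a $       output F → a
a L' E' S' $     a or y / a $       match 'a'
L' E' S' $       or y / a $         output L' → or F L'
or F L' E' S' $  or y / a $         match 'or'
F L' E' S' $     y / a $            output F → y
y L' E' S' $     y / a $            match 'y'
L' E' S' $       / a $              output L' → ε
E' S' $          / a $              output E' → / L E'
/ L E' S' $      / a $              match '/'
L E' S' $        a $                output L → F L'
F L' E' S' $     a $                output F → a
a L' E' S' $     a $                match 'a'
L' E' S' $       $                  output L' → ε
E' S' $          $                  output E' → ε
S' $             $                  output S' → ε
$                $                  accept

The string is accepted.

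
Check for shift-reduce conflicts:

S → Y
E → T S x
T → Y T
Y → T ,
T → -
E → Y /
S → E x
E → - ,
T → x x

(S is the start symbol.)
Yes — I1: [T → - .] vs [E → - . ,]; I5: [S → Y .] vs [E → Y . /]; I10: [T → Y T .] vs [Y → T . ,]

A shift-reduce conflict occurs when an LR(0) state has both:
  - a complete (reduce) item [A → α .] (dot at the end), and
  - a shift item [B → β . c γ] (dot before a terminal).

Augment with S' → S and build the canonical LR(0) collection (I0 = CLOSURE({[S' → . S]}), then GOTO on every symbol after a dot until no new states appear). It has 17 states:
  I0: { [E → . - ,], [E → . T S x], [E → . Y /], [S → . E x], [S → . Y], [S' → . S], [T → . -], [T → . Y T], [T → . x x], [Y → . T ,] }  — shift
  I1: { [E → - . ,], [T → - .] }  — shift, reduce
  I2: { [S → E . x] }  — shift
  I3: { [S' → S .] }  — accept
  I4: { [E → . - ,], [E → . T S x], [E → . Y /], [E → T . S x], [S → . E x], [S → . Y], [T → . -], [T → . Y T], [T → . x x], [Y → . T ,], [Y → T . ,] }  — shift
  I5: { [E → Y . /], [S → Y .], [T → . -], [T → . Y T], [T → . x x], [T → Y . T], [Y → . T ,] }  — shift, reduce
  I6: { [T → x . x] }  — shift
  I7: { [T → x x .] }  — reduce
  I8: { [T → - .] }  — reduce
  I9: { [E → Y / .] }  — reduce
  I10: { [T → Y T .], [Y → T . ,] }  — shift, reduce
  I11: { [T → . -], [T → . Y T], [T → . x x], [T → Y . T], [Y → . T ,] }  — shift
  I12: { [Y → T , .] }  — reduce
  I13: { [E → T S . x] }  — shift
  I14: { [E → T S x .] }  — reduce
  I15: { [S → E x .] }  — reduce
  I16: { [E → - , .] }  — reduce

I1 contains reduce item [T → - .] and shift item [E → - . ,] — shift-reduce conflict.
I5 contains reduce item [S → Y .] and shift items [E → Y . /], [T → . -], [T → . x x] — shift-reduce conflict.
I10 contains reduce item [T → Y T .] and shift item [Y → T . ,] — shift-reduce conflict.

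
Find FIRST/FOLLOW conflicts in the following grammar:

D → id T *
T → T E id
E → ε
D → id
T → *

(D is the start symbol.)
Nullable non-terminals: E.
E has a nullable alternative but only one production, so nothing to check.

D, T have no nullable alternative, so no FIRST/FOLLOW check is needed there.

No FIRST/FOLLOW conflicts found.

Answer: No FIRST/FOLLOW conflicts.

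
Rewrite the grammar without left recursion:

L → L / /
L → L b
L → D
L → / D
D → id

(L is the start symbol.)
L → D L'
L → / D L'
L' → / / L'
L' → b L'
L' → ε
D → id

L is directly left-recursive. The standard transformation for
  A → A α₁ | ... | A α_m | β₁ | ... | β_n
is
  A  → β₁ A' | ... | β_n A'
  A' → α₁ A' | ... | α_m A' | ε

L → D becomes L → D L'
L → / D becomes L → / D L'
L → L / / becomes L' → / / L'
L → L b becomes L' → b L'
Add L' → ε

Productions for other non-terminals are unchanged:
  D → id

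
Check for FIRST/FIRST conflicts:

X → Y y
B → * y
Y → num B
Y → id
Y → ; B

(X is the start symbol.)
A FIRST/FIRST conflict occurs when two productions N → α and N → β for the same non-terminal have FIRST(α) ∩ FIRST(β) ≠ ∅ (with ε ∈ FIRST of a nullable right-hand side, so two nullable alternatives also conflict).

Productions for Y:
  Y → num B: FIRST = { 'num' }
  Y → id: FIRST = { 'id' }
  Y → ; B: FIRST = { ';' }
X, B have only one production, so no FIRST/FIRST conflict is possible there.

All alternatives of each non-terminal have pairwise disjoint FIRST sets.

Answer: No FIRST/FIRST conflicts.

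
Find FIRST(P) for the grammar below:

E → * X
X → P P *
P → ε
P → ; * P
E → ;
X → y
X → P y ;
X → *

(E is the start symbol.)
{ ';', ε }

To compute FIRST(P), examine every production with P on the left-hand side, reading each right-hand side left to right until a non-nullable symbol is reached.

From P → ε:
  - ε-production, so ε ∈ FIRST(P)
From P → ; * P:
  - ';' is a terminal: add ';' and stop

Collecting: FIRST(P) = { ';', ε }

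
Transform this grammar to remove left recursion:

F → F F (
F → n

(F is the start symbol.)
F → n F'
F' → F ( F'
F' → ε

F is directly left-recursive. The standard transformation for
  A → A α₁ | ... | A α_m | β₁ | ... | β_n
is
  A  → β₁ A' | ... | β_n A'
  A' → α₁ A' | ... | α_m A' | ε

F → n becomes F → n F'
F → F F ( becomes F' → F ( F'
Add F' → ε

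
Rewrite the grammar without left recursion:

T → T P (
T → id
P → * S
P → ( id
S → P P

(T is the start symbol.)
T → id T'
T' → P ( T'
T' → ε
P → * S
P → ( id
S → P P

T is directly left-recursive. The standard transformation for
  A → A α₁ | ... | A α_m | β₁ | ... | β_n
is
  A  → β₁ A' | ... | β_n A'
  A' → α₁ A' | ... | α_m A' | ε

T → id becomes T → id T'
T → T P ( becomes T' → P ( T'
Add T' → ε

Productions for other non-terminals are unchanged:
  P → * S
  P → ( id
  S → P P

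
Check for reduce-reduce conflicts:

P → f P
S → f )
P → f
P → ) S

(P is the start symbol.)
A reduce-reduce conflict occurs when an LR(0) state has two complete items [A → α .] and [B → β .] — both call for a reduction, and with no lookahead the parser cannot choose between them.

Augment with P' → P and build the canonical LR(0) collection (I0 = CLOSURE({[P' → . P]}), then GOTO on every symbol after a dot until no new states appear). It has 8 states:
  I0: { [P → . ) S], [P → . f P], [P → . f], [P' → . P] }  — shift
  I1: { [P → ) . S], [S → . f )] }  — shift
  I2: { [P' → P .] }  — accept
  I3: { [P → . ) S], [P → . f P], [P → . f], [P → f . P], [P → f .] }  — shift, reduce
  I4: { [P → f P .] }  — reduce
  I5: { [P → ) S .] }  — reduce
  I6: { [S → f . )] }  — shift
  I7: { [S → f ) .] }  — reduce

No state contains more than one complete item.

Answer: No reduce-reduce conflicts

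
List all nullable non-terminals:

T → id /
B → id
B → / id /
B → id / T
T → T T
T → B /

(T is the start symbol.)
A non-terminal is nullable if it can derive ε (the empty string): either it has an ε-production, or it has a production whose right-hand side consists entirely of nullable non-terminals.

There are no ε-productions, so no non-terminal can derive ε.
No non-terminals are nullable.

Answer: None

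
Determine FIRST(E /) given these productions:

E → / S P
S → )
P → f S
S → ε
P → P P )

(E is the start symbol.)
{ '/' }

FIRST sets of the non-terminals involved (from the grammar, by fixed-point iteration):
  FIRST(E) = { '/' }

To compute FIRST(E /), process the symbols left to right:
Symbol E is a non-terminal. Add FIRST(E) \ {ε} = { '/' }
E is not nullable (ε ∉ FIRST(E)), so stop here.
FIRST(E /) = { '/' }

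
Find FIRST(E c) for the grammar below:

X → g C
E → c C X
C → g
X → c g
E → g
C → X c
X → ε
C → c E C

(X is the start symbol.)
FIRST sets of the non-terminals involved (from the grammar, by fixed-point iteration):
  FIRST(E) = { 'c', 'g' }

To compute FIRST(E c), process the symbols left to right:
Symbol E is a non-terminal. Add FIRST(E) \ {ε} = { 'c', 'g' }
E is not nullable (ε ∉ FIRST(E)), so stop here.
FIRST(E c) = { 'c', 'g' }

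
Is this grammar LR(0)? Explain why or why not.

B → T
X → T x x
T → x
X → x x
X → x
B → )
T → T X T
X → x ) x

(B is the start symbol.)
No. Shift-reduce conflict between [B → T .] and [T → . x]

Augment with B' → B and build the canonical LR(0) collection (I0 = CLOSURE({[B' → . B]}), then GOTO on every symbol after a dot until no new states appear). It has 14 states:
  I0: { [B → . )], [B → . T], [B' → . B], [T → . T X T], [T → . x] }  — shift
  I1: { [B → ) .] }  — reduce
  I2: { [B' → B .] }  — accept
  I3: { [B → T .], [T → . T X T], [T → . x], [T → T . X T], [X → . T x x], [X → . x ) x], [X → . x x], [X → . x] }  — shift, reduce
  I4: { [T → x .] }  — reduce
  I5: { [T → . T X T], [T → . x], [T → T . X T], [X → . T x x], [X → . x ) x], [X → . x x], [X → . x], [X → T . x x] }  — shift
  I6: { [T → . T X T], [T → . x], [T → T X . T] }  — shift
  I7: { [T → x .], [X → x . ) x], [X → x . x], [X → x .] }  — shift, 2 reduces
  I8: { [X → x ) . x] }  — shift
  I9: { [X → x x .] }  — reduce
  I10: { [X → x ) x .] }  — reduce
  I11: { [T → . T X T], [T → . x], [T → T . X T], [T → T X T .], [X → . T x x], [X → . x ) x], [X → . x x], [X → . x] }  — shift, reduce
  I12: { [T → x .], [X → T x . x], [X → x . ) x], [X → x . x], [X → x .] }  — shift, 2 reduces
  I13: { [X → T x x .], [X → x x .] }  — 2 reduces

Conflict in state I3:
  Shift-reduce conflict between [B → T .] and [T → . x]
So the grammar is NOT LR(0).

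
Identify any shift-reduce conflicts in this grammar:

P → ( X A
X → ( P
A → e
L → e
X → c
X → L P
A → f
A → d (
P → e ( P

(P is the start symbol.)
A shift-reduce conflict occurs when an LR(0) state has both:
  - a complete (reduce) item [A → α .] (dot at the end), and
  - a shift item [B → β . c γ] (dot before a terminal).

Augment with P' → P and build the canonical LR(0) collection (I0 = CLOSURE({[P' → . P]}), then GOTO on every symbol after a dot until no new states appear). It has 18 states:
  I0: { [P → . ( X A], [P → . e ( P], [P' → . P] }  — shift
  I1: { [L → . e], [P → ( . X A], [X → . ( P], [X → . L P], [X → . c] }  — shift
  I2: { [P' → P .] }  — accept
  I3: { [P → e . ( P] }  — shift
  I4: { [P → . ( X A], [P → . e ( P], [P → e ( . P] }  — shift
  I5: { [P → e ( P .] }  — reduce
  I6: { [P → . ( X A], [P → . e ( P], [X → ( . P] }  — shift
  I7: { [P → . ( X A], [P → . e ( P], [X → L . P] }  — shift
  I8: { [A → . d (], [A → . e], [A → . f], [P → ( X . A] }  — shift
  I9: { [X → c .] }  — reduce
  I10: { [L → e .] }  — reduce
  I11: { [P → ( X A .] }  — reduce
  I12: { [A → d . (] }  — shift
  I13: { [A → e .] }  — reduce
  I14: { [A → f .] }  — reduce
  I15: { [A → d ( .] }  — reduce
  I16: { [X → L P .] }  — reduce
  I17: { [X → ( P .] }  — reduce

No state contains both a complete item and a shift item.

Answer: No shift-reduce conflicts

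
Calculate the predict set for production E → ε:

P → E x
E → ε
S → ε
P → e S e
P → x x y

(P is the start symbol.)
{ 'x' }

PREDICT(E → ε) = (FIRST(RHS) \ {ε}) ∪ (FOLLOW(E) if ε ∈ FIRST(RHS), i.e. RHS ⇒* ε)
The right-hand side is ε (FIRST(ε) = { ε }), so the predict set is FOLLOW(E) = { 'x' }
PREDICT(E → ε) = { 'x' }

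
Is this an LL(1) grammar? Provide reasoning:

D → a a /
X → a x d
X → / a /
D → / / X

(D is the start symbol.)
A grammar is LL(1) if for each non-terminal N with multiple productions, the predict sets of those productions are pairwise disjoint, where PREDICT(N → α) = (FIRST(α) \ {ε}) ∪ (FOLLOW(N) if α ⇒* ε).

For D:
  PREDICT(D → a a '/') = { 'a' }
  PREDICT(D → '/' '/' X) = { '/' }
For X:
  PREDICT(X → a x d) = { 'a' }
  PREDICT(X → '/' a '/') = { '/' }

All predict sets are disjoint. The grammar IS LL(1).

Answer: Yes, the grammar is LL(1).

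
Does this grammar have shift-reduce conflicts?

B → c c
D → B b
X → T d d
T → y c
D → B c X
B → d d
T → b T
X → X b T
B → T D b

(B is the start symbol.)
A shift-reduce conflict occurs when an LR(0) state has both:
  - a complete (reduce) item [A → α .] (dot at the end), and
  - a shift item [B → β . c γ] (dot before a terminal).

Augment with B' → B and build the canonical LR(0) collection (I0 = CLOSURE({[B' → . B]}), then GOTO on every symbol after a dot until no new states appear). It has 22 states:
  I0: { [B → . T D b], [B → . c c], [B → . d d], [B' → . B], [T → . b T], [T → . y c] }  — shift
  I1: { [B' → B .] }  — accept
  I2: { [B → . T D b], [B → . c c], [B → . d d], [B → T . D b], [D → . B b], [D → . B c X], [T → . b T], [T → . y c] }  — shift
  I3: { [T → . b T], [T → . y c], [T → b . T] }  — shift
  I4: { [B → c . c] }  — shift
  I5: { [B → d . d] }  — shift
  I6: { [T → y . c] }  — shift
  I7: { [T → y c .] }  — reduce
  I8: { [B → d d .] }  — reduce
  I9: { [B → c c .] }  — reduce
  I10: { [T → b T .] }  — reduce
  I11: { [D → B . b], [D → B . c X] }  — shift
  I12: { [B → T D . b] }  — shift
  I13: { [B → T D b .] }  — reduce
  I14: { [D → B b .] }  — reduce
  I15: { [D → B c . X], [T → . b T], [T → . y c], [X → . T d d], [X → . X b T] }  — shift
  I16: { [X → T . d d] }  — shift
  I17: { [D → B c X .], [X → X . b T] }  — shift, reduce
  I18: { [T → . b T], [T → . y c], [X → X b . T] }  — shift
  I19: { [X → X b T .] }  — reduce
  I20: { [X → T d . d] }  — shift
  I21: { [X → T d d .] }  — reduce

I17 contains reduce item [D → B c X .] and shift item [X → X . b T] — shift-reduce conflict.

Answer: Yes — I17: [D → B c X .] vs [X → X . b T]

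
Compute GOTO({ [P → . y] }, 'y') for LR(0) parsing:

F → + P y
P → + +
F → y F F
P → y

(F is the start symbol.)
GOTO(I, 'y') = CLOSURE({ [A → αX.β] : [A → α.Xβ] ∈ I, X = 'y' })

Items with dot before 'y', with the dot advanced:
  [P → . y] → [P → y .]
Closure adds nothing (no advanced item has the dot before a non-terminal).

GOTO = { [P → y .] }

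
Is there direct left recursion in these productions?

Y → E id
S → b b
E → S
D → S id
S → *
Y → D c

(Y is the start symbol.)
No direct left recursion

Direct left recursion occurs when N → N α for some non-terminal N (the right-hand side begins with the left-hand side itself).

Y → E id: starts with E
S → b b: starts with b
E → S: starts with S
D → S id: starts with S
S → *: starts with '*'
Y → D c: starts with D

No direct left recursion found.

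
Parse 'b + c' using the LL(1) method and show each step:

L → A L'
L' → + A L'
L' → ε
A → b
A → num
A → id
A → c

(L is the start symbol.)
LL(1) parsing maintains a stack (initially the start symbol over $) and the input. At each step: if the stack top is a terminal, match it against the current input token; if it is a non-terminal N, replace it with the RHS of M[N, lookahead] (the unique production whose predict set contains the lookahead).

Stack is shown with the top on the left.

Stack     Input    Action
-------------------------
L $       b + c $  output L → A L'
A L' $    b + c $  output A → b
b L' $    b + c $  match 'b'
L' $      + c $    output L' → + A L'
+ A L' $  + c $    match '+'
A L' $    c $      output A → c
c L' $    c $      match 'c'
L' $      $        output L' → ε
$         $        accept

The string is accepted.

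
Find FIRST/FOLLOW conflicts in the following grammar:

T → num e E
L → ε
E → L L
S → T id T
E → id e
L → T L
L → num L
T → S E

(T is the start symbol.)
A FIRST/FOLLOW conflict occurs when a non-terminal N has a nullable alternative N → β (β ⇒* ε) and another alternative N → α with FIRST(α) ∩ FOLLOW(N) ≠ ∅: on such a lookahead the parser cannot decide between expanding α and letting N vanish via β.

Nullable non-terminals: E, L.
FIRST sets used below: FIRST(L) = { 'num', ε }, FIRST(T) = { 'num' }

E: nullable alternative(s) E → L L; FOLLOW(E) = { $, 'id', 'num' }
  E → L L: FIRST \ {ε} = { 'num' } — this is the only nullable alternative, skip
  E → id e: FIRST \ {ε} = { 'id' } — overlaps FOLLOW(E) on { 'id' }: CONFLICT

L: nullable alternative(s) L → ε; FOLLOW(L) = { $, 'id', 'num' }
  L → ε: FIRST \ {ε} = { } — this is the only nullable alternative, skip
  L → T L: FIRST \ {ε} = { 'num' } — overlaps FOLLOW(L) on { 'num' }: CONFLICT
  L → num L: FIRST \ {ε} = { 'num' } — overlaps FOLLOW(L) on { 'num' }: CONFLICT

S, T have no nullable alternative, so no FIRST/FOLLOW check is needed there.

So the grammar has 3 FIRST/FOLLOW conflicts (marked CONFLICT above).

Answer: Yes. L → T L with FOLLOW(L) on { 'num' }; L → num L with FOLLOW(L) on { 'num' }; E → id e with FOLLOW(E) on { 'id' }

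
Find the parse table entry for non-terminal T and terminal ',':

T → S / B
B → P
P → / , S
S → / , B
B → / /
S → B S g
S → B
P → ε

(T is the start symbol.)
Empty (error entry)

To find M[T, ','], we find productions for T where ',' is in the predict set (PREDICT(N → α) = (FIRST(α) \ {ε}) ∪ (FOLLOW(N) if α ⇒* ε)).

Relevant sets:
  FIRST(S) = { '/', 'g', ε }

T → S / B: PREDICT = { '/', 'g' }

M[T, ','] is empty (no production applies)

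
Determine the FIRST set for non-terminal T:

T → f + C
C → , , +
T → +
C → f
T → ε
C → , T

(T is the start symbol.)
To compute FIRST(T), examine every production with T on the left-hand side, reading each right-hand side left to right until a non-nullable symbol is reached.

From T → f + C:
  - f is a terminal: add 'f' and stop
From T → +:
  - '+' is a terminal: add '+' and stop
From T → ε:
  - ε-production, so ε ∈ FIRST(T)

Collecting: FIRST(T) = { '+', 'f', ε }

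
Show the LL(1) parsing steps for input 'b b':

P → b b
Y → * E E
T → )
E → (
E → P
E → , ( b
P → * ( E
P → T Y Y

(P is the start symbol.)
LL(1) parsing maintains a stack (initially the start symbol over $) and the input. At each step: if the stack top is a terminal, match it against the current input token; if it is a non-terminal N, replace it with the RHS of M[N, lookahead] (the unique production whose predict set contains the lookahead).

Stack is shown with the top on the left.

Stack  Input  Action
--------------------
P $    b b $  output P → b b
b b $  b b $  match 'b'
b $    b $    match 'b'
$      $      accept

The string is accepted.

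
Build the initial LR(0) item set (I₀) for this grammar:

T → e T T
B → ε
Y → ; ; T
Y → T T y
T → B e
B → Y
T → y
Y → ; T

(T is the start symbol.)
{ [B → . Y], [B → .], [T → . B e], [T → . e T T], [T → . y], [T' → . T], [Y → . ; ; T], [Y → . ; T], [Y → . T T y] }

First, augment the grammar with T' → T
I₀ = CLOSURE({ [T' → . T] }):
  [T' → . T] has the dot before T: add [T → . e T T], [T → . B e], [T → . y]
  [T → . B e] has the dot before B: add [B → .], [B → . Y]
  [B → . Y] has the dot before Y: add [Y → . ; ; T], [Y → . T T y], [Y → . ; T]
No further items can be added.

I₀ = { [B → . Y], [B → .], [T → . B e], [T → . e T T], [T → . y], [T' → . T], [Y → . ; ; T], [Y → . ; T], [Y → . T T y] }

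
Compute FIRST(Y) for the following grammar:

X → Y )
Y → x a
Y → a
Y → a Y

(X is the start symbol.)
{ 'a', 'x' }

To compute FIRST(Y), examine every production with Y on the left-hand side, reading each right-hand side left to right until a non-nullable symbol is reached.

From Y → x a:
  - x is a terminal: add 'x' and stop
From Y → a:
  - a is a terminal: add 'a' and stop
From Y → a Y:
  - a is a terminal: add 'a' and stop

Collecting: FIRST(Y) = { 'a', 'x' }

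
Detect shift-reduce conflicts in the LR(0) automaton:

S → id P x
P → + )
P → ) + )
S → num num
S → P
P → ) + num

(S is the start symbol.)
A shift-reduce conflict occurs when an LR(0) state has both:
  - a complete (reduce) item [A → α .] (dot at the end), and
  - a shift item [B → β . c γ] (dot before a terminal).

Augment with S' → S and build the canonical LR(0) collection (I0 = CLOSURE({[S' → . S]}), then GOTO on every symbol after a dot until no new states appear). It has 14 states:
  I0: { [P → . ) + )], [P → . ) + num], [P → . + )], [S → . P], [S → . id P x], [S → . num num], [S' → . S] }  — shift
  I1: { [P → ) . + )], [P → ) . + num] }  — shift
  I2: { [P → + . )] }  — shift
  I3: { [S → P .] }  — reduce
  I4: { [S' → S .] }  — accept
  I5: { [P → . ) + )], [P → . ) + num], [P → . + )], [S → id . P x] }  — shift
  I6: { [S → num . num] }  — shift
  I7: { [S → num num .] }  — reduce
  I8: { [S → id P . x] }  — shift
  I9: { [S → id P x .] }  — reduce
  I10: { [P → + ) .] }  — reduce
  I11: { [P → ) + . )], [P → ) + . num] }  — shift
  I12: { [P → ) + ) .] }  — reduce
  I13: { [P → ) + num .] }  — reduce

No state contains both a complete item and a shift item.

Answer: No shift-reduce conflicts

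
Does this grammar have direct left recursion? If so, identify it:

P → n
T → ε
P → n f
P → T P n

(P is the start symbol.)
Direct left recursion occurs when N → N α for some non-terminal N (the right-hand side begins with the left-hand side itself).

P → n: starts with n
T → ε: starts with ε
P → n f: starts with n
P → T P n: starts with T

No direct left recursion found.

Answer: No direct left recursion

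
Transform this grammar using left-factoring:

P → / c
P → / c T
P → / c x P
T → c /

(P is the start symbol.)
P → / c P'
P' → ε
P' → T
P' → x P
T → c /

Left-factoring transforms A → αβ₁ | αβ₂ into A → αA' and A' → β₁ | β₂
(α is the longest common prefix among the alternatives). Repeat until
no nonterminal has two alternatives with a common prefix.

Round 1: P has alternatives sharing prefix '/ c'. Introduce P': P → / c P'
  Add: P' → ε
  Add: P' → T
  Add: P' → x P

No remaining common prefixes — done.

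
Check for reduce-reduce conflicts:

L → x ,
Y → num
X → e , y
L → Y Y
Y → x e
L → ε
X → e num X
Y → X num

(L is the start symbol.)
A reduce-reduce conflict occurs when an LR(0) state has two complete items [A → α .] and [B → β .] — both call for a reduction, and with no lookahead the parser cannot choose between them.

Augment with L' → L and build the canonical LR(0) collection (I0 = CLOSURE({[L' → . L]}), then GOTO on every symbol after a dot until no new states appear). It has 16 states:
  I0: { [L → . Y Y], [L → . x ,], [L → .], [L' → . L], [X → . e , y], [X → . e num X], [Y → . X num], [Y → . num], [Y → . x e] }  — shift, reduce
  I1: { [L' → L .] }  — accept
  I2: { [Y → X . num] }  — shift
  I3: { [L → Y . Y], [X → . e , y], [X → . e num X], [Y → . X num], [Y → . num], [Y → . x e] }  — shift
  I4: { [X → e . , y], [X → e . num X] }  — shift
  I5: { [Y → num .] }  — reduce
  I6: { [L → x . ,], [Y → x . e] }  — shift
  I7: { [L → x , .] }  — reduce
  I8: { [Y → x e .] }  — reduce
  I9: { [X → e , . y] }  — shift
  I10: { [X → . e , y], [X → . e num X], [X → e num . X] }  — shift
  I11: { [X → e num X .] }  — reduce
  I12: { [X → e , y .] }  — reduce
  I13: { [L → Y Y .] }  — reduce
  I14: { [Y → x . e] }  — shift
  I15: { [Y → X num .] }  — reduce

No state contains more than one complete item.

Answer: No reduce-reduce conflicts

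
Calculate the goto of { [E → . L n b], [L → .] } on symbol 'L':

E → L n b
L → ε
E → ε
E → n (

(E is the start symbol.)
GOTO(I, 'L') = CLOSURE({ [A → αX.β] : [A → α.Xβ] ∈ I, X = 'L' })

Items with dot before 'L', with the dot advanced:
  [E → . L n b] → [E → L . n b]
Closure adds nothing (no advanced item has the dot before a non-terminal).

GOTO = { [E → L . n b] }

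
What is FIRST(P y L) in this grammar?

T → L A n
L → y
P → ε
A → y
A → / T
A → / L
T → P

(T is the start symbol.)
{ 'y' }

FIRST sets of the non-terminals involved (from the grammar, by fixed-point iteration):
  FIRST(P) = { ε }

To compute FIRST(P y L), process the symbols left to right:
Symbol P is a non-terminal. Add FIRST(P) \ {ε} = { }
P is nullable (ε ∈ FIRST(P)), continue to the next symbol.
Symbol y is a terminal. Add 'y' and stop.
FIRST(P y L) = { 'y' }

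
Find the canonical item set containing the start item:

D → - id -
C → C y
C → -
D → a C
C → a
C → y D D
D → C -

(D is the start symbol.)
First, augment the grammar with D' → D
I₀ = CLOSURE({ [D' → . D] }):
  [D' → . D] has the dot before D: add [D → . - id -], [D → . a C], [D → . C -]
  [D → . C -] has the dot before C: add [C → . C y], [C → . -], [C → . a], [C → . y D D]
No further items can be added.

I₀ = { [C → . -], [C → . C y], [C → . a], [C → . y D D], [D → . - id -], [D → . C -], [D → . a C], [D' → . D] }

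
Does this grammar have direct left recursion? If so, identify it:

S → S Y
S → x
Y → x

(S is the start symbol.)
Yes, S is left-recursive

S → S Y: LEFT RECURSIVE (starts with S)
S → x: starts with x
Y → x: starts with x

The grammar has direct left recursion on: S.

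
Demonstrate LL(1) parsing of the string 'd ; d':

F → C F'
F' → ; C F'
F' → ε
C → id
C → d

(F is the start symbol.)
LL(1) parsing maintains a stack (initially the start symbol over $) and the input. At each step: if the stack top is a terminal, match it against the current input token; if it is a non-terminal N, replace it with the RHS of M[N, lookahead] (the unique production whose predict set contains the lookahead).

Stack is shown with the top on the left.

Stack     Input    Action
-------------------------
F $       d ; d $  output F → C F'
C F' $    d ; d $  output C → d
d F' $    d ; d $  match 'd'
F' $      ; d $    output F' → ; C F'
; C F' $  ; d $    match ';'
C F' $    d $      output C → d
d F' $    d $      match 'd'
F' $      $        output F' → ε
$         $        accept

The string is accepted.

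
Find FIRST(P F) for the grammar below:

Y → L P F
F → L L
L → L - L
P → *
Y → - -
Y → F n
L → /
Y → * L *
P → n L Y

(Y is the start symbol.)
{ '*', 'n' }

FIRST sets of the non-terminals involved (from the grammar, by fixed-point iteration):
  FIRST(P) = { '*', 'n' }

To compute FIRST(P F), process the symbols left to right:
Symbol P is a non-terminal. Add FIRST(P) \ {ε} = { '*', 'n' }
P is not nullable (ε ∉ FIRST(P)), so stop here.
FIRST(P F) = { '*', 'n' }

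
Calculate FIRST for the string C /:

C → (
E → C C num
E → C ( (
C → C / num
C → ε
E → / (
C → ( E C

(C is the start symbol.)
FIRST sets of the non-terminals involved (from the grammar, by fixed-point iteration):
  FIRST(C) = { '(', '/', ε }

To compute FIRST(C /), process the symbols left to right:
Symbol C is a non-terminal. Add FIRST(C) \ {ε} = { '(', '/' }
C is nullable (ε ∈ FIRST(C)), continue to the next symbol.
Symbol / is a terminal. Add '/' and stop.
FIRST(C /) = { '(', '/' }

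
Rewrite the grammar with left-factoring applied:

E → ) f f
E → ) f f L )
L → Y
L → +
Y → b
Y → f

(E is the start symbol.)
Left-factoring transforms A → αβ₁ | αβ₂ into A → αA' and A' → β₁ | β₂
(α is the longest common prefix among the alternatives). Repeat until
no nonterminal has two alternatives with a common prefix.

Round 1: E has alternatives sharing prefix ') f f'. Introduce E': E → ) f f E'
  Add: E' → ε
  Add: E' → L )

No remaining common prefixes — done.

Resulting grammar:
E → ) f f E'
E' → ε
E' → L )
L → Y
L → +
Y → b
Y → f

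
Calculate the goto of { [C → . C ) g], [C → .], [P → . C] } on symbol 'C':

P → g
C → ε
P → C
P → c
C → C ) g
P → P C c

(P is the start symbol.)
GOTO(I, 'C') = CLOSURE({ [A → αX.β] : [A → α.Xβ] ∈ I, X = 'C' })

Items with dot before 'C', with the dot advanced:
  [C → . C ) g] → [C → C . ) g]
  [P → . C] → [P → C .]
Closure adds nothing (no advanced item has the dot before a non-terminal).

GOTO = { [C → C . ) g], [P → C .] }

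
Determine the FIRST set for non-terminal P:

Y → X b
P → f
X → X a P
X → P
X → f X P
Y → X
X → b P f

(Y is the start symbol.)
To compute FIRST(P), examine every production with P on the left-hand side, reading each right-hand side left to right until a non-nullable symbol is reached.

From P → f:
  - f is a terminal: add 'f' and stop

Collecting: FIRST(P) = { 'f' }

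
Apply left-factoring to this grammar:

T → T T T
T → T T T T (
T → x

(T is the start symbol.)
T → T T T T'
T' → ε
T' → T (
T → x

Left-factoring transforms A → αβ₁ | αβ₂ into A → αA' and A' → β₁ | β₂
(α is the longest common prefix among the alternatives). Repeat until
no nonterminal has two alternatives with a common prefix.

Round 1: T has alternatives sharing prefix 'T T T'. Introduce T': T → T T T T'
  Add: T' → ε
  Add: T' → T (

No remaining common prefixes — done.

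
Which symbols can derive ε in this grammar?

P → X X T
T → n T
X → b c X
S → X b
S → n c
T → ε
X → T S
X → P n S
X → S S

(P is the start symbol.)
A non-terminal is nullable if it can derive ε (the empty string): either it has an ε-production, or it has a production whose right-hand side consists entirely of nullable non-terminals.

ε-productions: T → ε
So T is immediately nullable.
No further non-terminal can be added: every production for the remaining non-terminals contains a terminal or a non-nullable non-terminal.
Nullable = { 'T' }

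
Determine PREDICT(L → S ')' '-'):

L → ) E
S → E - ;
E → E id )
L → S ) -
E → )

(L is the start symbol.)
{ ')' }

PREDICT(L → S ')' '-') = (FIRST(RHS) \ {ε}) ∪ (FOLLOW(L) if ε ∈ FIRST(RHS), i.e. RHS ⇒* ε)
FIRST(S) = { ')' }
FIRST(S ')' '-') = { ')' }
ε ∉ FIRST(S ')' '-'), so FOLLOW(L) is not added.
PREDICT(L → S ')' '-') = { ')' }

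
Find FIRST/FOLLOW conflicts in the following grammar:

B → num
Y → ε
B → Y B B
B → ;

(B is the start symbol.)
Nullable non-terminals: Y.
Y has a nullable alternative but only one production, so nothing to check.

B has no nullable alternative, so no FIRST/FOLLOW check is needed there.

No FIRST/FOLLOW conflicts found.

Answer: No FIRST/FOLLOW conflicts.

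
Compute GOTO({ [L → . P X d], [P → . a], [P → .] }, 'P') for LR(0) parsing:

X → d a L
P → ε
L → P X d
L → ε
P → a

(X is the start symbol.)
GOTO(I, 'P') = CLOSURE({ [A → αX.β] : [A → α.Xβ] ∈ I, X = 'P' })

Items with dot before 'P', with the dot advanced:
  [L → . P X d] → [L → P . X d]
Closure of the advanced items:
  [L → P . X d] has the dot before X: add [X → . d a L]

GOTO = { [L → P . X d], [X → . d a L] }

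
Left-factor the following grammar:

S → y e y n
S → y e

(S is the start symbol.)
S → y e S'
S' → y n
S' → ε

Left-factoring transforms A → αβ₁ | αβ₂ into A → αA' and A' → β₁ | β₂
(α is the longest common prefix among the alternatives). Repeat until
no nonterminal has two alternatives with a common prefix.

Round 1: S has alternatives sharing prefix 'y e'. Introduce S': S → y e S'
  Add: S' → y n
  Add: S' → ε

No remaining common prefixes — done.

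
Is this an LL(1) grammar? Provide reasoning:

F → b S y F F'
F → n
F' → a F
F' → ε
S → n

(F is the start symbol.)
No. Predict set conflict for F': { 'a' }

Relevant sets:
  FOLLOW(F') = { $, 'a' }

For F:
  PREDICT(F → b S y F F') = { 'b' }
  PREDICT(F → n) = { 'n' }
For F':
  PREDICT(F' → a F) = { 'a' }
  PREDICT(F' → ε) = { $, 'a' }
S has a single production, so nothing to check there.

Conflict found: Predict set conflict for F': { 'a' }
The grammar is NOT LL(1).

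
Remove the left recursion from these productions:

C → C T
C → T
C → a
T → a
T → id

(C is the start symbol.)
C → T C'
C → a C'
C' → T C'
C' → ε
T → a
T → id

C is directly left-recursive. The standard transformation for
  A → A α₁ | ... | A α_m | β₁ | ... | β_n
is
  A  → β₁ A' | ... | β_n A'
  A' → α₁ A' | ... | α_m A' | ε

C → T becomes C → T C'
C → a becomes C → a C'
C → C T becomes C' → T C'
Add C' → ε

Productions for other non-terminals are unchanged:
  T → a
  T → id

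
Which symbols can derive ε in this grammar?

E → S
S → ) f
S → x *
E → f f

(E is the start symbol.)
None

A non-terminal is nullable if it can derive ε (the empty string): either it has an ε-production, or it has a production whose right-hand side consists entirely of nullable non-terminals.

There are no ε-productions, so no non-terminal can derive ε.
No non-terminals are nullable.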